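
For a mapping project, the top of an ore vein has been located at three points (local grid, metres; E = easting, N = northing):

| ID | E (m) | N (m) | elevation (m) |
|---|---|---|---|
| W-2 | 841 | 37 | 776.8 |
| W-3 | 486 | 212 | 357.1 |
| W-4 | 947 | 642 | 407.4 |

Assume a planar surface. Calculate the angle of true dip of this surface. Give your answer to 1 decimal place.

47.9°

Two edge vectors: W-2→W-3 = (-355, 175, -419.7), W-2→W-4 = (106, 605, -369.4).
Normal n = (W-2→W-3) × (W-2→W-4) = (189273.5, -175625.2, -233325).
So ∂z/∂E = −n_x/n_z = 0.81120 and ∂z/∂N = −n_y/n_z = −0.75271.
Gradient magnitude |∇z| = √(a² + b²) = √(0.65805 + 0.56657) = 1.10662.
True dip = arctan(1.10662) = 47.9°, dipping toward NW (azimuth ≈ 313°).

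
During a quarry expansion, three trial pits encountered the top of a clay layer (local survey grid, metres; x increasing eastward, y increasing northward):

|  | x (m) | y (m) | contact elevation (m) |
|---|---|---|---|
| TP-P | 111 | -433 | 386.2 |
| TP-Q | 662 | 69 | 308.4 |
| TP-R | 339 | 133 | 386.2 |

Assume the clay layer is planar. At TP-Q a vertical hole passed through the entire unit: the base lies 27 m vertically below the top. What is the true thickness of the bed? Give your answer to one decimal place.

26.3 m

Two edge vectors: TP-P→TP-Q = (551, 502, -77.8), TP-P→TP-R = (228, 566, 0).
Normal n = (TP-P→TP-Q) × (TP-P→TP-R) = (44034.8, -17738.4, 197410).
So ∂z/∂x = −n_x/n_z = −0.22306 and ∂z/∂y = −n_y/n_z = 0.08986.
|∇z| = √(a²+b²) = 0.24048, so dip δ = arctan(0.24048) = 13.52°.
True thickness = vertical thickness × cos δ = 27 × cos 13.52° = 26.3 m.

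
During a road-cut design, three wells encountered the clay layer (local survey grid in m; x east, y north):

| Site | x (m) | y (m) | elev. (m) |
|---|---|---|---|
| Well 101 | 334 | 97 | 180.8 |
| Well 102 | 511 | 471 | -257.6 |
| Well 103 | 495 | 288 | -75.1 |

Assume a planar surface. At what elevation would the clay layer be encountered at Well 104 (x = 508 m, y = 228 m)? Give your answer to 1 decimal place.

-23.5 m

Two edge vectors: Well 101→Well 102 = (177, 374, -438.4), Well 101→Well 103 = (161, 191, -255.9).
Normal n = (Well 101→Well 102) × (Well 101→Well 103) = (-11972.2, -25288.1, -26407).
So ∂z/∂x = −n_x/n_z = −0.45337 and ∂z/∂y = −n_y/n_z = −0.95763.
Intercept c from Well 101: 180.8 + 151.43 + 92.89 = 425.12.
At (508, 228): z = −230.3 − 218.3 + 425.12 = -23.5 m.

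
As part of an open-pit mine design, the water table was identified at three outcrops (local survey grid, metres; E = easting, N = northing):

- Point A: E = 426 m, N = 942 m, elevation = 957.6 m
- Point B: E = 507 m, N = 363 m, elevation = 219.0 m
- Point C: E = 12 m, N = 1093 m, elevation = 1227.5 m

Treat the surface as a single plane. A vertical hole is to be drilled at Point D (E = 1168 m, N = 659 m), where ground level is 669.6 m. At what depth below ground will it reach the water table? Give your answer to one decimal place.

Let the plane be z = a·E + b·N + c.
Point B−Point A: 81a − 579b = −738.6;  Point C−Point A: −414a + 151b = 269.9.
Solving gives a = −0.196696, b = 1.248131.
Then c = 957.6 − a·426 − b·942 = −134.35.
At (1168, 659): z_contact = −229.74 + 822.52 − 134.35 = 458.43 m.
Depth below ground = 669.6 − 458.43 = 211.2 m.

211.2 m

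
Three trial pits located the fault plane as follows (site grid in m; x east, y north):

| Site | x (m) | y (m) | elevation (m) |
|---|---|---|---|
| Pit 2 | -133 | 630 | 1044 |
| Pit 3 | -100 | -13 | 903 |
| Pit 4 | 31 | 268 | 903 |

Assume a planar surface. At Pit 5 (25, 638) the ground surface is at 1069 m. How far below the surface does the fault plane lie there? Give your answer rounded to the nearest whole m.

90 m

Two edge vectors: Pit 2→Pit 3 = (33, -643, -141), Pit 2→Pit 4 = (164, -362, -141).
Normal n = (Pit 2→Pit 3) × (Pit 2→Pit 4) = (39621, -18471, 93506).
So ∂z/∂x = −n_x/n_z = −0.42373 and ∂z/∂y = −n_y/n_z = 0.19754.
Intercept c from Pit 2: 1044 − 56.36 − 124.45 = 863.20.
At (25, 638): z_contact = −10.6 + 126.0 + 863.20 = 978.6 m.
Depth below ground = 1069 − 978.6 = 90 m.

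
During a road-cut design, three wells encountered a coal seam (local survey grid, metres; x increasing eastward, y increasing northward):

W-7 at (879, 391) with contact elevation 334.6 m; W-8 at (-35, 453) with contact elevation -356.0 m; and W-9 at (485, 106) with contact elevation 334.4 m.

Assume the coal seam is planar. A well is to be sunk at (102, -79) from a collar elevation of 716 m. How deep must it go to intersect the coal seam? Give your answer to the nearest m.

Two edge vectors: W-7→W-8 = (-914, 62, -690.6), W-7→W-9 = (-394, -285, -0.2).
Normal n = (W-7→W-8) × (W-7→W-9) = (-196833.4, 271913.6, 284918).
So ∂z/∂x = −n_x/n_z = 0.69084 and ∂z/∂y = −n_y/n_z = −0.95436.
Intercept c from W-7: 334.6 − 607.25 + 373.15 = 100.50.
At (102, -79): z_contact = 70.5 + 75.4 + 100.50 = 246.4 m.
Depth below ground = 716 − 246.4 = 470 m.

470 m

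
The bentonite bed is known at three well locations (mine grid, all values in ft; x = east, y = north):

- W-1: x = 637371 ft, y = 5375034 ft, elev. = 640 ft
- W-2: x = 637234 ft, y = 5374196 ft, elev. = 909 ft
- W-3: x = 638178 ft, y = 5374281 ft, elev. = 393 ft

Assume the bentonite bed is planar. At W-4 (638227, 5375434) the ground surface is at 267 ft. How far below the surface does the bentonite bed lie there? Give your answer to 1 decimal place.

170.8 ft

Two edge vectors: W-1→W-2 = (-137, -838, 269), W-1→W-3 = (807, -753, -247).
Normal n = (W-1→W-2) × (W-1→W-3) = (409543, 183244, 779427).
So ∂z/∂x = −n_x/n_z = −0.525441125 and ∂z/∂y = −n_y/n_z = −0.235100914.
Intercept c from W-1: 640 + 334900.94 + 1263675.41 = 1599216.34.
At (638227, 5375434): z_contact = −335350.71 − 1263769.45 + 1599216.34 = 96.18 ft.
Depth below ground = 267 − 96.18 = 170.8 ft.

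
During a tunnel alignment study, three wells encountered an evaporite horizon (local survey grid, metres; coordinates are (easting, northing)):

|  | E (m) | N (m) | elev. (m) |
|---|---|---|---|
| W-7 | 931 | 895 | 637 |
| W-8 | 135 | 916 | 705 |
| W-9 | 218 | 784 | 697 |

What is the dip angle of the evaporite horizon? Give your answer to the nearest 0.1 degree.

Two edge vectors: W-7→W-8 = (-796, 21, 68), W-7→W-9 = (-713, -111, 60).
Normal n = (W-7→W-8) × (W-7→W-9) = (8808, -724, 103329).
So ∂z/∂E = −n_x/n_z = −0.08524 and ∂z/∂N = −n_y/n_z = 0.00701.
Gradient magnitude |∇z| = √(a² + b²) = √(0.00727 + 0.00005) = 0.08553.
True dip = arctan(0.08553) = 4.9°, dipping toward E (azimuth ≈ 095°).

4.9°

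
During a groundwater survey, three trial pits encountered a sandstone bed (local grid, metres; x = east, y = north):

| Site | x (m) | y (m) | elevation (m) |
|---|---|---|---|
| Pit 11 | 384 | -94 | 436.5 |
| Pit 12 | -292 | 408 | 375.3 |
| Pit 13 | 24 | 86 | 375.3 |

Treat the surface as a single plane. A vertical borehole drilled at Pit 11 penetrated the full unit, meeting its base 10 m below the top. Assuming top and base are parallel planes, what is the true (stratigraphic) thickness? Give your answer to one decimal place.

9.1 m

Let the plane be z = a·x + b·y + c.
Pit 12−Pit 11: −676a + 502b = −61.2;  Pit 13−Pit 11: −360a + 180b = −61.2.
Solving gives a = 0.33378, b = 0.32756.
|∇z| = √(a²+b²) = 0.46766, so dip δ = arctan(0.46766) = 25.06°.
True thickness = vertical thickness × cos δ = 10 × cos 25.06° = 9.1 m.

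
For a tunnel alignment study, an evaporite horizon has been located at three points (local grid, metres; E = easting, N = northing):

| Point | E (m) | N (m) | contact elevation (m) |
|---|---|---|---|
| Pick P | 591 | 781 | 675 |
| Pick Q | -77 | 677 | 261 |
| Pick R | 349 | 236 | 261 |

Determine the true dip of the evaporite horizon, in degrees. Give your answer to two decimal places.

36.83°

Let the plane be z = a·E + b·N + c.
Pick Q−Pick P: −668a − 104b = −414;  Pick R−Pick P: −242a − 545b = −414.
Solving gives a = 0.53874, b = 0.52041.
Gradient magnitude |∇z| = √(a² + b²) = √(0.29024 + 0.27083) = 0.74905.
True dip = arctan(0.74905) = 36.83°, dipping toward SW (azimuth ≈ 226°).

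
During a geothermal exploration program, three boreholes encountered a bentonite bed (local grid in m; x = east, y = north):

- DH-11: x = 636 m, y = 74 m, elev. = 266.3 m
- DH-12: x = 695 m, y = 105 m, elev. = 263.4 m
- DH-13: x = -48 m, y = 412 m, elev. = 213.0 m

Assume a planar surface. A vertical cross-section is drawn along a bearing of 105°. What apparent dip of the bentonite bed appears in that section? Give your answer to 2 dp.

2.75°

Let the plane be z = a·x + b·y + c.
DH-12−DH-11: 59a + 31b = −2.9;  DH-13−DH-11: −684a + 338b = −53.3.
Solving gives a = 0.01633, b = −0.12464.
Unit vector along 105° is (sin 105°, cos 105°) = (0.9659, -0.2588).
Slope in that direction = a·(0.9659) + b·(-0.2588) = 0.04804.
Apparent dip = arctan|0.04804| = 2.75° (true dip is 7.2°, so apparent ≤ true as expected).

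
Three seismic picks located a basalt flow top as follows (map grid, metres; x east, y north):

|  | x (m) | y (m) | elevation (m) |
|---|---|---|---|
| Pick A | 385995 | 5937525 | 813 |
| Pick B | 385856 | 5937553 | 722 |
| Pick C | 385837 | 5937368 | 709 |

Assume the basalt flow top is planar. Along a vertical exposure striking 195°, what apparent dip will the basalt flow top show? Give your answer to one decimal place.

Let the plane be z = a·x + b·y + c.
Pick B−Pick A: −139a + 28b = −91;  Pick C−Pick A: −158a − 157b = −104.
Solving gives a = 0.65527, b = 0.00297.
Unit vector along 195° is (sin 195°, cos 195°) = (-0.2588, -0.9659).
Slope in that direction = a·(-0.2588) + b·(-0.9659) = −0.17247.
Apparent dip = arctan|0.17247| = 9.8° (true dip is 33.2°, so apparent ≤ true as expected).

9.8°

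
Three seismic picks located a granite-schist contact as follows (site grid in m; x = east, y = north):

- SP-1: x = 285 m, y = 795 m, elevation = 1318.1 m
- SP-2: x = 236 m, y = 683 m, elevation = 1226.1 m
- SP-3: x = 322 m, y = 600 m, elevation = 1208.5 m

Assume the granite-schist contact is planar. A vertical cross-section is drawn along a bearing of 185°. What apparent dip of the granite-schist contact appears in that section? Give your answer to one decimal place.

Let the plane be z = a·x + b·y + c.
SP-2−SP-1: −49a − 112b = −92;  SP-3−SP-1: 37a − 195b = −109.6.
Solving gives a = 0.41352, b = 0.64051.
Unit vector along 185° is (sin 185°, cos 185°) = (-0.0872, -0.9962).
Slope in that direction = a·(-0.0872) + b·(-0.9962) = −0.67412.
Apparent dip = arctan|0.67412| = 34.0° (true dip is 37.3°, so apparent ≤ true as expected).

34.0°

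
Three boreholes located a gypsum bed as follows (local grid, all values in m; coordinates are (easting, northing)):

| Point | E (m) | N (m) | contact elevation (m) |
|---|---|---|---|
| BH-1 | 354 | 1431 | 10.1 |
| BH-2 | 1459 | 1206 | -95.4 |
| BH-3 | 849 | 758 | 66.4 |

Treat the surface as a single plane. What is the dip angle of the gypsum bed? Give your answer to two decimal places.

12.64°

Two edge vectors: BH-1→BH-2 = (1105, -225, -105.5), BH-1→BH-3 = (495, -673, 56.3).
Normal n = (BH-1→BH-2) × (BH-1→BH-3) = (-83669, -114434, -632290).
So ∂z/∂E = −n_x/n_z = −0.13233 and ∂z/∂N = −n_y/n_z = −0.18098.
Gradient magnitude |∇z| = √(a² + b²) = √(0.01751 + 0.03275) = 0.22420.
True dip = arctan(0.22420) = 12.64°, dipping toward NE (azimuth ≈ 036°).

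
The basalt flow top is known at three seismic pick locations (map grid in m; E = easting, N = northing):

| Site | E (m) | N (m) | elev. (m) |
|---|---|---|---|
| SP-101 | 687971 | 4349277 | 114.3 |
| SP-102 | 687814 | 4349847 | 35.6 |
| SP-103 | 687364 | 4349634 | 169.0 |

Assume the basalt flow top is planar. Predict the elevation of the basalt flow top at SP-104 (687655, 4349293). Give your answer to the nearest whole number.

Two edge vectors: SP-101→SP-102 = (-157, 570, -78.7), SP-101→SP-103 = (-607, 357, 54.7).
Normal n = (SP-101→SP-102) × (SP-101→SP-103) = (59274.9, 56358.8, 289941).
So ∂z/∂E = −n_x/n_z = −0.20443780 and ∂z/∂N = −n_y/n_z = −0.19438024.
Intercept c from SP-101: 114.3 + 140647.28 + 845413.49 = 986175.07.
At (687655, 4349293): z = −140582.7 − 845416.6 + 986175.07 = 175.8 m.

176 m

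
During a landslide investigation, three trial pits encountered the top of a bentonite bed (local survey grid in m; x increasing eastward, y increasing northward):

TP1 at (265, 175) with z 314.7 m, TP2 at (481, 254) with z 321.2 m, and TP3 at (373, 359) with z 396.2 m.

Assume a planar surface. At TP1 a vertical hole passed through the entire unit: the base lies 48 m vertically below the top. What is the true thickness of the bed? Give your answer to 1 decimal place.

Two edge vectors: TP1→TP2 = (216, 79, 6.5), TP1→TP3 = (108, 184, 81.5).
Normal n = (TP1→TP2) × (TP1→TP3) = (5242.5, -16902, 31212).
So ∂z/∂x = −n_x/n_z = −0.16796 and ∂z/∂y = −n_y/n_z = 0.54152.
|∇z| = √(a²+b²) = 0.56697, so dip δ = arctan(0.56697) = 29.55°.
True thickness = vertical thickness × cos δ = 48 × cos 29.55° = 41.8 m.

41.8 m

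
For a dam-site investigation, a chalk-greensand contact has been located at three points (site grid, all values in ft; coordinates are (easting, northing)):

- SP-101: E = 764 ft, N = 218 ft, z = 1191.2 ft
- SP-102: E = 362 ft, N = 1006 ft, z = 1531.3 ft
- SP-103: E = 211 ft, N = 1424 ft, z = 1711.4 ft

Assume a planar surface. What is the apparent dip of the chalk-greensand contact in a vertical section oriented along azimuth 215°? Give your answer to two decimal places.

19.22°

Let the plane be z = a·E + b·N + c.
SP-102−SP-101: −402a + 788b = 340.1;  SP-103−SP-101: −553a + 1206b = 520.2.
Solving gives a = −0.00495, b = 0.42907.
Unit vector along 215° is (sin 215°, cos 215°) = (-0.5736, -0.8192).
Slope in that direction = a·(-0.5736) + b·(-0.8192) = −0.34863.
Apparent dip = arctan|0.34863| = 19.22° (true dip is 23.2°, so apparent ≤ true as expected).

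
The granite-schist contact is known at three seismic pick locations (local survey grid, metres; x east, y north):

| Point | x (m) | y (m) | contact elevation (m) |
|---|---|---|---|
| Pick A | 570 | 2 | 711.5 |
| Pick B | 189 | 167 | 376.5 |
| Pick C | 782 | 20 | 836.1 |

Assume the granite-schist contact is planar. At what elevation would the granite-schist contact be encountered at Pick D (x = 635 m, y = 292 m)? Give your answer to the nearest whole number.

590 m

Two edge vectors: Pick A→Pick B = (-381, 165, -335), Pick A→Pick C = (212, 18, 124.6).
Normal n = (Pick A→Pick B) × (Pick A→Pick C) = (26589, -23547.4, -41838).
So ∂z/∂x = −n_x/n_z = 0.63552 and ∂z/∂y = −n_y/n_z = −0.56282.
Intercept c from Pick A: 711.5 − 362.25 + 1.13 = 350.38.
At (635, 292): z = 403.6 − 164.3 + 350.38 = 589.6 m.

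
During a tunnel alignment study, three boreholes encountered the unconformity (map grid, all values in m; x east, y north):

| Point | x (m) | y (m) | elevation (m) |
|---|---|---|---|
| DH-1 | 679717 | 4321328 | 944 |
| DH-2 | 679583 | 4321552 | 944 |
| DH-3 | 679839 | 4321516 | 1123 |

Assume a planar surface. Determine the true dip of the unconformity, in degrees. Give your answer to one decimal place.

41.7°

Two edge vectors: DH-1→DH-2 = (-134, 224, 0), DH-1→DH-3 = (122, 188, 179).
Normal n = (DH-1→DH-2) × (DH-1→DH-3) = (40096, 23986, -52520).
So ∂z/∂x = −n_x/n_z = 0.76344 and ∂z/∂y = −n_y/n_z = 0.45670.
Gradient magnitude |∇z| = √(a² + b²) = √(0.58284 + 0.20858) = 0.88962.
True dip = arctan(0.88962) = 41.7°, dipping toward WSW (azimuth ≈ 239°).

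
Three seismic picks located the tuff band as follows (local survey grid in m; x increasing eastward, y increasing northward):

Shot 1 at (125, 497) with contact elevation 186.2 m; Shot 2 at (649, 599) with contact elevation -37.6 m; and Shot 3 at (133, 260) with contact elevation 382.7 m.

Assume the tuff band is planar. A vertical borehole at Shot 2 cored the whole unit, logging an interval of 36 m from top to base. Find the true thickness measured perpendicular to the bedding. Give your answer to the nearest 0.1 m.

Let the plane be z = a·x + b·y + c.
Shot 2−Shot 1: 524a + 102b = −223.8;  Shot 3−Shot 1: 8a − 237b = 196.5.
Solving gives a = −0.26397, b = −0.83802.
|∇z| = √(a²+b²) = 0.87862, so dip δ = arctan(0.87862) = 41.30°.
True thickness = vertical thickness × cos δ = 36 × cos 41.30° = 27.0 m.

27.0 m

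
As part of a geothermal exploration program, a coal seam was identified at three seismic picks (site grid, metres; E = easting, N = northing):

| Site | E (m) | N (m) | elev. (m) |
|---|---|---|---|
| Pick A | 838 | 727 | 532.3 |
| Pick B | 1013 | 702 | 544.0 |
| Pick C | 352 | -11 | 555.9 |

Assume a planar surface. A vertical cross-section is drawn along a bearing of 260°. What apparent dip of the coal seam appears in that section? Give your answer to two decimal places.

2.52°

Let the plane be z = a·E + b·N + c.
Pick B−Pick A: 175a − 25b = 11.7;  Pick C−Pick A: −486a − 738b = 23.6.
Solving gives a = 0.05693, b = −0.06947.
Unit vector along 260° is (sin 260°, cos 260°) = (-0.9848, -0.1736).
Slope in that direction = a·(-0.9848) + b·(-0.1736) = −0.04400.
Apparent dip = arctan|0.04400| = 2.52° (true dip is 5.1°, so apparent ≤ true as expected).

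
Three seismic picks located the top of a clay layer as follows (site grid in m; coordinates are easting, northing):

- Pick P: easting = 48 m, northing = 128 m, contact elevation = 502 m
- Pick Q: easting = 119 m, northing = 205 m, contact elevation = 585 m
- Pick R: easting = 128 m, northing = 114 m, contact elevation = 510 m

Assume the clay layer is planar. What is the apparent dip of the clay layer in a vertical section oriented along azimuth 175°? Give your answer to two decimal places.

39.48°

Two edge vectors: Pick P→Pick Q = (71, 77, 83), Pick P→Pick R = (80, -14, 8).
Normal n = (Pick P→Pick Q) × (Pick P→Pick R) = (1778, 6072, -7154).
So ∂z/∂easting = −n_x/n_z = 0.24853 and ∂z/∂northing = −n_y/n_z = 0.84876.
Unit vector along 175° is (sin 175°, cos 175°) = (0.0872, -0.9962).
Slope in that direction = a·(0.0872) + b·(-0.9962) = −0.82387.
Apparent dip = arctan|0.82387| = 39.48° (true dip is 41.5°, so apparent ≤ true as expected).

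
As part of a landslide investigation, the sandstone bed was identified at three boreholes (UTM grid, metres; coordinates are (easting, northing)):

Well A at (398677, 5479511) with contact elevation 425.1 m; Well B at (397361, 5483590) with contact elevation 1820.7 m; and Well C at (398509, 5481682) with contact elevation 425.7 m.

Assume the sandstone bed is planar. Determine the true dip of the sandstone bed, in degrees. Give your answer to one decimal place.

Let the plane be z = a·E + b·N + c.
Well B−Well A: −1316a + 4079b = 1395.6;  Well C−Well A: −168a + 2171b = 0.6.
Solving gives a = −1.39398, b = −0.10760.
Gradient magnitude |∇z| = √(a² + b²) = √(1.94319 + 0.01158) = 1.39813.
True dip = arctan(1.39813) = 54.4°, dipping toward E (azimuth ≈ 086°).

54.4°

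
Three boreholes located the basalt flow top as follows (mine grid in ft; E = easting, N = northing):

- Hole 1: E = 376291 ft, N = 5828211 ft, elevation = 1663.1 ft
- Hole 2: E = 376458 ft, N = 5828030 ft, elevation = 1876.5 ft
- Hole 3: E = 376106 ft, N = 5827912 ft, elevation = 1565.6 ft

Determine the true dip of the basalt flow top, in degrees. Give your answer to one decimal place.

45.4°

Two edge vectors: Hole 1→Hole 2 = (167, -181, 213.4), Hole 1→Hole 3 = (-185, -299, -97.5).
Normal n = (Hole 1→Hole 2) × (Hole 1→Hole 3) = (81454.1, -23196.5, -83418).
So ∂z/∂E = −n_x/n_z = 0.97646 and ∂z/∂N = −n_y/n_z = −0.27808.
Gradient magnitude |∇z| = √(a² + b²) = √(0.95347 + 0.07733) = 1.01528.
True dip = arctan(1.01528) = 45.4°, dipping toward WNW (azimuth ≈ 286°).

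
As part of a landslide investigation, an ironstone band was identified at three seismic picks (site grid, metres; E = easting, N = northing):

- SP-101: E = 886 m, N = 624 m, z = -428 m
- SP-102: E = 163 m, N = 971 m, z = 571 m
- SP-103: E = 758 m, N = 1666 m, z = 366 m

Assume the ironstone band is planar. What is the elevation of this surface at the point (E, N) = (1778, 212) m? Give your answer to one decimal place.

-1650.4 m

Two edge vectors: SP-101→SP-102 = (-723, 347, 999), SP-101→SP-103 = (-128, 1042, 794).
Normal n = (SP-101→SP-102) × (SP-101→SP-103) = (-765440, 446190, -708950).
So ∂z/∂E = −n_x/n_z = −1.079681 and ∂z/∂N = −n_y/n_z = 0.629367.
Intercept c from SP-101: -428 + 956.60 − 392.73 = 135.87.
At (1778, 212): z = −1919.7 + 133.4 + 135.87 = -1650.4 m.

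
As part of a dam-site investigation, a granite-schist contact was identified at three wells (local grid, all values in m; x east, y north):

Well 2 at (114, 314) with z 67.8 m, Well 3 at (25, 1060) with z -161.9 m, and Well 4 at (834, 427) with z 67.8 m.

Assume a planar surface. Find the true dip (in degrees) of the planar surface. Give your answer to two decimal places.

Let the plane be z = a·x + b·y + c.
Well 3−Well 2: −89a + 746b = −229.7;  Well 4−Well 2: 720a + 113b = 0.
Solving gives a = 0.04744, b = −0.30225.
Gradient magnitude |∇z| = √(a² + b²) = √(0.00225 + 0.09135) = 0.30595.
True dip = arctan(0.30595) = 17.01°, dipping toward N (azimuth ≈ 351°).

17.01°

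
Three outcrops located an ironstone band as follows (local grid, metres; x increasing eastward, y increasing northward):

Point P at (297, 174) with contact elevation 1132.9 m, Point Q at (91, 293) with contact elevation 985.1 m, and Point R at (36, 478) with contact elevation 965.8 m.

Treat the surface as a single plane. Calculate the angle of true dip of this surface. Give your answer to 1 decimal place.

Let the plane be z = a·x + b·y + c.
Point Q−Point P: −206a + 119b = −147.8;  Point R−Point P: −261a + 304b = −167.1.
Solving gives a = 0.79348, b = 0.13158.
Gradient magnitude |∇z| = √(a² + b²) = √(0.62962 + 0.01731) = 0.80432.
True dip = arctan(0.80432) = 38.8°, dipping toward W (azimuth ≈ 261°).

38.8°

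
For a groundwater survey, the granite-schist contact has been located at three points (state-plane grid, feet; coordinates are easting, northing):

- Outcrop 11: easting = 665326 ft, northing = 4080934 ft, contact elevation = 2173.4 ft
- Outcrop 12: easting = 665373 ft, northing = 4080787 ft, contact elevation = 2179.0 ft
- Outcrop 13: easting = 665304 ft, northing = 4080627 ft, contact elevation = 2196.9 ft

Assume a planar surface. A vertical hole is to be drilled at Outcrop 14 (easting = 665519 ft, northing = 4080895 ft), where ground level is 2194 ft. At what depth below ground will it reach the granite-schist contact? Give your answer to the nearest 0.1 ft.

36.9 ft

Let the plane be z = a·easting + b·northing + c.
Outcrop 12−Outcrop 11: 47a − 147b = 5.6;  Outcrop 13−Outcrop 11: −22a − 307b = 23.5.
Solving gives a = −0.098244919, b = −0.069506879.
Then c = 2173.4 − a·665326 − b·4080934 = 351191.28.
At (665519, 4080895): z_contact = −65383.86 − 283650.27 + 351191.28 = 2157.15 ft.
Depth below ground = 2194 − 2157.15 = 36.9 ft.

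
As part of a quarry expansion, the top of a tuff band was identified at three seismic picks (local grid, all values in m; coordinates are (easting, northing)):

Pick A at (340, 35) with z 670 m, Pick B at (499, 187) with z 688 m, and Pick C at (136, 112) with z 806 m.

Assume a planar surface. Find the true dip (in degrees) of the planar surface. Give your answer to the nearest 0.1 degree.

Let the plane be z = a·E + b·N + c.
Pick B−Pick A: 159a + 152b = 18;  Pick C−Pick A: −204a + 77b = 136.
Solving gives a = −0.44591, b = 0.58487.
Gradient magnitude |∇z| = √(a² + b²) = √(0.19883 + 0.34207) = 0.73546.
True dip = arctan(0.73546) = 36.3°, dipping toward SE (azimuth ≈ 143°).

36.3°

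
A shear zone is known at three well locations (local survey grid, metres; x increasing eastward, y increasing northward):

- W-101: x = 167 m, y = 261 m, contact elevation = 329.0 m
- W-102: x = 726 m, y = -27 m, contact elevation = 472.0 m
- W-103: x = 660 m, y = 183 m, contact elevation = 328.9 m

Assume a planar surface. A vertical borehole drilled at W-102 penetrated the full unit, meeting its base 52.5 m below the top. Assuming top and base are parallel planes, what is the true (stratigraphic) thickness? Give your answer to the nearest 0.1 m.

42.5 m

Two edge vectors: W-101→W-102 = (559, -288, 143), W-101→W-103 = (493, -78, -0.1).
Normal n = (W-101→W-102) × (W-101→W-103) = (11182.8, 70554.9, 98382).
So ∂z/∂x = −n_x/n_z = −0.11367 and ∂z/∂y = −n_y/n_z = −0.71715.
|∇z| = √(a²+b²) = 0.72610, so dip δ = arctan(0.72610) = 35.98°.
True thickness = vertical thickness × cos δ = 52.5 × cos 35.98° = 42.5 m.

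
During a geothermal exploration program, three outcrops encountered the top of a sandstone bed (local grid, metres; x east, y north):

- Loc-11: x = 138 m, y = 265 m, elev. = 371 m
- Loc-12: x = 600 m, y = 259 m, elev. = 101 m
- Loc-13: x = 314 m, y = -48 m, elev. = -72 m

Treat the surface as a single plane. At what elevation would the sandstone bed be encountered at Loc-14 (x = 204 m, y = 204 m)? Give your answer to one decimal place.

266.6 m

Two edge vectors: Loc-11→Loc-12 = (462, -6, -270), Loc-11→Loc-13 = (176, -313, -443).
Normal n = (Loc-11→Loc-12) × (Loc-11→Loc-13) = (-81852, 157146, -143550).
So ∂z/∂x = −n_x/n_z = −0.57020 and ∂z/∂y = −n_y/n_z = 1.09471.
Intercept c from Loc-11: 371 + 78.69 − 290.10 = 159.59.
At (204, 204): z = −116.3 + 223.3 + 159.59 = 266.6 m.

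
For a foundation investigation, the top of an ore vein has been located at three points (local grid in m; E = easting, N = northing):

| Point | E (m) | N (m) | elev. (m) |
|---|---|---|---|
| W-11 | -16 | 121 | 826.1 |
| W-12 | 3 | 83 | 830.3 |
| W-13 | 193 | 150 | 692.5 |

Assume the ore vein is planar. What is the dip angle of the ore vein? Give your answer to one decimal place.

Let the plane be z = a·E + b·N + c.
W-12−W-11: 19a − 38b = 4.2;  W-13−W-11: 209a + 29b = −133.6.
Solving gives a = −0.58342, b = −0.40224.
Gradient magnitude |∇z| = √(a² + b²) = √(0.34038 + 0.16179) = 0.70864.
True dip = arctan(0.70864) = 35.3°, dipping toward NE (azimuth ≈ 055°).

35.3°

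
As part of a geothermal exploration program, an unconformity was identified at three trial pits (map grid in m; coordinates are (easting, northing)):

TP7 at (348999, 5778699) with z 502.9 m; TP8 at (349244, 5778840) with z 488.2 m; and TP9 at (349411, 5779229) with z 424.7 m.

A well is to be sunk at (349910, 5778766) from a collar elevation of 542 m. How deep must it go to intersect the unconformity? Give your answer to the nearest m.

10 m

Two edge vectors: TP7→TP8 = (245, 141, -14.7), TP7→TP9 = (412, 530, -78.2).
Normal n = (TP7→TP8) × (TP7→TP9) = (-3235.2, 13102.6, 71758).
So ∂z/∂E = −n_x/n_z = 0.04508487 and ∂z/∂N = −n_y/n_z = −0.18259428.
Intercept c from TP7: 502.9 − 15734.57 + 1055157.36 = 1039925.68.
At (349910, 5778766): z_contact = 15775.6 − 1055169.6 + 1039925.68 = 531.7 m.
Depth below ground = 542 − 531.7 = 10 m.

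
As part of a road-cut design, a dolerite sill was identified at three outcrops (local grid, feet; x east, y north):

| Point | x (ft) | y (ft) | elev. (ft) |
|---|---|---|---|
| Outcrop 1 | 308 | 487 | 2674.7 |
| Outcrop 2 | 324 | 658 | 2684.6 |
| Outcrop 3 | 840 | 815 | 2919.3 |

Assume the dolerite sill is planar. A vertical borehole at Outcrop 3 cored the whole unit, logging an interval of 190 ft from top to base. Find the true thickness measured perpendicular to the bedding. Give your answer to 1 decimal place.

Two edge vectors: Outcrop 1→Outcrop 2 = (16, 171, 9.9), Outcrop 1→Outcrop 3 = (532, 328, 244.6).
Normal n = (Outcrop 1→Outcrop 2) × (Outcrop 1→Outcrop 3) = (38579.4, 1353.2, -85724).
So ∂z/∂x = −n_x/n_z = 0.45004 and ∂z/∂y = −n_y/n_z = 0.01579.
|∇z| = √(a²+b²) = 0.45032, so dip δ = arctan(0.45032) = 24.24°.
True thickness = vertical thickness × cos δ = 190 × cos 24.24° = 173.2 ft.

173.2 ft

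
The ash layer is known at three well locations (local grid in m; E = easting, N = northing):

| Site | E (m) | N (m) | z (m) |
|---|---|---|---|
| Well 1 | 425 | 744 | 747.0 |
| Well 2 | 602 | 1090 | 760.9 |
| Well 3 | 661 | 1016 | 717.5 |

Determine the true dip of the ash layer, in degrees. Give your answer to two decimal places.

Two edge vectors: Well 1→Well 2 = (177, 346, 13.9), Well 1→Well 3 = (236, 272, -29.5).
Normal n = (Well 1→Well 2) × (Well 1→Well 3) = (-13987.8, 8501.9, -33512).
So ∂z/∂E = −n_x/n_z = −0.41740 and ∂z/∂N = −n_y/n_z = 0.25370.
Gradient magnitude |∇z| = √(a² + b²) = √(0.17422 + 0.06436) = 0.48845.
True dip = arctan(0.48845) = 26.03°, dipping toward ESE (azimuth ≈ 121°).

26.03°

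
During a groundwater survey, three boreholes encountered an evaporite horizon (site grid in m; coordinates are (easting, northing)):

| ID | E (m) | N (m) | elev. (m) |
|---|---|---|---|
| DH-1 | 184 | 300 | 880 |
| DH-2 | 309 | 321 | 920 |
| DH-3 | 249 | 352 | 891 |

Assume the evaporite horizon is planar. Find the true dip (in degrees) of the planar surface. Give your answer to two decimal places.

Let the plane be z = a·E + b·N + c.
DH-2−DH-1: 125a + 21b = 40;  DH-3−DH-1: 65a + 52b = 11.
Solving gives a = 0.36008, b = −0.23856.
Gradient magnitude |∇z| = √(a² + b²) = √(0.12966 + 0.05691) = 0.43193.
True dip = arctan(0.43193) = 23.36°, dipping toward WNW (azimuth ≈ 304°).

23.36°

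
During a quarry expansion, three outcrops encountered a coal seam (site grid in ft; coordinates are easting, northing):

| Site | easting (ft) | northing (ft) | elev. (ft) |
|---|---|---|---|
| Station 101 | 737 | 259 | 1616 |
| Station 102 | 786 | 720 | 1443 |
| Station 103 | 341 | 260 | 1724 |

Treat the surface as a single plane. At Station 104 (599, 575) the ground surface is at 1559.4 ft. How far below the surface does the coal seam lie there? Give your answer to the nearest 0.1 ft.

Let the plane be z = a·easting + b·northing + c.
Station 102−Station 101: 49a + 461b = −173;  Station 103−Station 101: −396a + 1b = 108.
Solving gives a = −0.27360, b = −0.34619.
Then c = 1616 − a·737 − b·259 = 1907.31.
At (599, 575): z_contact = −163.89 − 199.06 + 1907.31 = 1544.36 ft.
Depth below ground = 1559.4 − 1544.36 = 15.0 ft.

15.0 ft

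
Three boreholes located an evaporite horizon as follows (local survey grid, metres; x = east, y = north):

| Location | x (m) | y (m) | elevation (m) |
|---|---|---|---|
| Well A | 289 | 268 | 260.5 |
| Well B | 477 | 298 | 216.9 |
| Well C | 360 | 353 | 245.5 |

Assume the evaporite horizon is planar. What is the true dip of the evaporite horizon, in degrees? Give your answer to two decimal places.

13.28°

Let the plane be z = a·x + b·y + c.
Well B−Well A: 188a + 30b = −43.6;  Well C−Well A: 71a + 85b = −15.
Solving gives a = −0.23509, b = 0.01990.
Gradient magnitude |∇z| = √(a² + b²) = √(0.05527 + 0.00040) = 0.23593.
True dip = arctan(0.23593) = 13.28°, dipping toward E (azimuth ≈ 095°).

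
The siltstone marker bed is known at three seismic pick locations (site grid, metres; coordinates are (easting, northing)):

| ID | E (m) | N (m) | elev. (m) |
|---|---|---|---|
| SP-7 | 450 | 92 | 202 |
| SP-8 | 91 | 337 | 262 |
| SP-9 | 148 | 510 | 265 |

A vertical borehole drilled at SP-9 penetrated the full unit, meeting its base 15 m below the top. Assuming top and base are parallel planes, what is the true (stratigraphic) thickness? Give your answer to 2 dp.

Two edge vectors: SP-7→SP-8 = (-359, 245, 60), SP-7→SP-9 = (-302, 418, 63).
Normal n = (SP-7→SP-8) × (SP-7→SP-9) = (-9645, 4497, -76072).
So ∂z/∂E = −n_x/n_z = −0.12679 and ∂z/∂N = −n_y/n_z = 0.05912.
|∇z| = √(a²+b²) = 0.13989, so dip δ = arctan(0.13989) = 7.96°.
True thickness = vertical thickness × cos δ = 15 × cos 7.96° = 14.86 m.

14.86 m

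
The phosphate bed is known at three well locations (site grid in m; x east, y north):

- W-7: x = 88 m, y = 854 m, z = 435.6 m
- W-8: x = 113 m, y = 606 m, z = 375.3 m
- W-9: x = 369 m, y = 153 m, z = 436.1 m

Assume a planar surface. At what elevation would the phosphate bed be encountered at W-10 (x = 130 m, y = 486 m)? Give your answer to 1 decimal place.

350.1 m

Let the plane be z = a·x + b·y + c.
W-8−W-7: 25a − 248b = −60.3;  W-9−W-7: 281a − 701b = 0.5.
Solving gives a = 0.81273, b = 0.32507.
Then c = 435.6 − a·88 − b·854 = 86.47.
At (130, 486): z = 105.7 + 158.0 + 86.47 = 350.1 m.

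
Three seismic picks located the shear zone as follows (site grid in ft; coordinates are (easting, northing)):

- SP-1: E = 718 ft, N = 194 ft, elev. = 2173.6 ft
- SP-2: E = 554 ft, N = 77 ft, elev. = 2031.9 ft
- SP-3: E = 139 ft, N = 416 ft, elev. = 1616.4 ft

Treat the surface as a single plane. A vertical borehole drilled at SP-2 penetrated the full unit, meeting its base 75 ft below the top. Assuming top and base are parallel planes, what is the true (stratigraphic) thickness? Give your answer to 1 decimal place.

Let the plane be z = a·E + b·N + c.
SP-2−SP-1: −164a − 117b = −141.7;  SP-3−SP-1: −579a + 222b = −557.2.
Solving gives a = 0.92798, b = −0.08964.
|∇z| = √(a²+b²) = 0.93230, so dip δ = arctan(0.93230) = 42.99°.
True thickness = vertical thickness × cos δ = 75 × cos 42.99° = 54.9 ft.

54.9 ft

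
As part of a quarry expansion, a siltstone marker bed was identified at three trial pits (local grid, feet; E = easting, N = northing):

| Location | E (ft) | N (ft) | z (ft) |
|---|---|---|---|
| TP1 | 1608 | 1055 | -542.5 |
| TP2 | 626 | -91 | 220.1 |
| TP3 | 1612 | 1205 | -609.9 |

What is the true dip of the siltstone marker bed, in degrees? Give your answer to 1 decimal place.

Two edge vectors: TP1→TP2 = (-982, -1146, 762.6), TP1→TP3 = (4, 150, -67.4).
Normal n = (TP1→TP2) × (TP1→TP3) = (-37149.6, -63136.4, -142716).
So ∂z/∂E = −n_x/n_z = −0.26030 and ∂z/∂N = −n_y/n_z = −0.44239.
Gradient magnitude |∇z| = √(a² + b²) = √(0.06776 + 0.19571) = 0.51329.
True dip = arctan(0.51329) = 27.2°, dipping toward NNE (azimuth ≈ 030°).

27.2°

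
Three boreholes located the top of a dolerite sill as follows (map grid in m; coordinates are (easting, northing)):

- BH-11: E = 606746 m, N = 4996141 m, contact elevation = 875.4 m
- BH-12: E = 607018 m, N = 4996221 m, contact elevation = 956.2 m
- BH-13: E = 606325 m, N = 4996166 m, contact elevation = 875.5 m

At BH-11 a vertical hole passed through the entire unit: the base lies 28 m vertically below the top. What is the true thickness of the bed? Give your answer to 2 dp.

Two edge vectors: BH-11→BH-12 = (272, 80, 80.8), BH-11→BH-13 = (-421, 25, 0.1).
Normal n = (BH-11→BH-12) × (BH-11→BH-13) = (-2012, -34044, 40480).
So ∂z/∂E = −n_x/n_z = 0.04970 and ∂z/∂N = −n_y/n_z = 0.84101.
|∇z| = √(a²+b²) = 0.84248, so dip δ = arctan(0.84248) = 40.11°.
True thickness = vertical thickness × cos δ = 28 × cos 40.11° = 21.41 m.

21.41 m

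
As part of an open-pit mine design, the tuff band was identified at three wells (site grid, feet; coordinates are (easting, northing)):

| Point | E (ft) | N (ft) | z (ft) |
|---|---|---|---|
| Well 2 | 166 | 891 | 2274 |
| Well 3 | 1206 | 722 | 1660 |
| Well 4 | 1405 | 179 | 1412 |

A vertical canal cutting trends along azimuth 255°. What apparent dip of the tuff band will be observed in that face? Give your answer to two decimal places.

Let the plane be z = a·E + b·N + c.
Well 3−Well 2: 1040a − 169b = −614;  Well 4−Well 2: 1239a − 712b = −862.
Solving gives a = −0.54885, b = 0.25558.
Unit vector along 255° is (sin 255°, cos 255°) = (-0.9659, -0.2588).
Slope in that direction = a·(-0.9659) + b·(-0.2588) = 0.46400.
Apparent dip = arctan|0.46400| = 24.89° (true dip is 31.2°, so apparent ≤ true as expected).

24.89°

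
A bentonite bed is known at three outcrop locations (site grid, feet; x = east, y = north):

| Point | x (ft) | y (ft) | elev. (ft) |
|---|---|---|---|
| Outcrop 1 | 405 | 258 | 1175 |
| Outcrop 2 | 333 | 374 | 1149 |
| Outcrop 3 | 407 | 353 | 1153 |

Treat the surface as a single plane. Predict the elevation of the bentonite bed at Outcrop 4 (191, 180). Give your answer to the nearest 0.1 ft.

1195.5 ft

Two edge vectors: Outcrop 1→Outcrop 2 = (-72, 116, -26), Outcrop 1→Outcrop 3 = (2, 95, -22).
Normal n = (Outcrop 1→Outcrop 2) × (Outcrop 1→Outcrop 3) = (-82, -1636, -7072).
So ∂z/∂x = −n_x/n_z = −0.01160 and ∂z/∂y = −n_y/n_z = −0.23133.
Intercept c from Outcrop 1: 1175 + 4.70 + 59.68 = 1239.38.
At (191, 180): z = −2.2 − 41.6 + 1239.38 = 1195.5 ft.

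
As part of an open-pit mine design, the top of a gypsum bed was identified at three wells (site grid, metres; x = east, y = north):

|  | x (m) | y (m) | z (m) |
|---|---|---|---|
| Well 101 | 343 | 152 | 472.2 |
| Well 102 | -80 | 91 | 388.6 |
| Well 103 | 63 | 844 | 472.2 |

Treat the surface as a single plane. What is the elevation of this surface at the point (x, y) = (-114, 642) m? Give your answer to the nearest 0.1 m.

Let the plane be z = a·x + b·y + c.
Well 102−Well 101: −423a − 61b = −83.6;  Well 103−Well 101: −280a + 692b = 0.
Solving gives a = 0.18674, b = 0.07556.
Then c = 472.2 − a·343 − b·152 = 396.66.
At (-114, 642): z = −21.3 + 48.5 + 396.66 = 423.9 m.

423.9 m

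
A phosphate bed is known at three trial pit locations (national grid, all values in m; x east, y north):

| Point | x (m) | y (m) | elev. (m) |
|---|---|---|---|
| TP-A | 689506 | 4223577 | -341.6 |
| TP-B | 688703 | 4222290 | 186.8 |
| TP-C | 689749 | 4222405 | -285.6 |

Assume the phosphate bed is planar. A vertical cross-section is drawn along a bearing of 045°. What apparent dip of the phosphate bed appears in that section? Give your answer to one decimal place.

Two edge vectors: TP-A→TP-B = (-803, -1287, 528.4), TP-A→TP-C = (243, -1172, 56).
Normal n = (TP-A→TP-B) × (TP-A→TP-C) = (547212.8, 173369.2, 1253857).
So ∂z/∂x = −n_x/n_z = −0.43642 and ∂z/∂y = −n_y/n_z = −0.13827.
Unit vector along 045° is (sin 45°, cos 45°) = (0.7071, 0.7071).
Slope in that direction = a·(0.7071) + b·(0.7071) = −0.40637.
Apparent dip = arctan|0.40637| = 22.1° (true dip is 24.6°, so apparent ≤ true as expected).

22.1°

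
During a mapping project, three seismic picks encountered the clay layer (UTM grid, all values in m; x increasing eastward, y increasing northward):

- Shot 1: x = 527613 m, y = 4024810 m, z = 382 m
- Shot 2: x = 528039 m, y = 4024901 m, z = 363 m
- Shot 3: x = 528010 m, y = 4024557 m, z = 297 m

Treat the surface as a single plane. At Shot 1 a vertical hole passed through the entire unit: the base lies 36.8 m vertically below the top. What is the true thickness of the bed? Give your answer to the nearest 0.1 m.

Two edge vectors: Shot 1→Shot 2 = (426, 91, -19), Shot 1→Shot 3 = (397, -253, -85).
Normal n = (Shot 1→Shot 2) × (Shot 1→Shot 3) = (-12542, 28667, -143905).
So ∂z/∂x = −n_x/n_z = −0.08715 and ∂z/∂y = −n_y/n_z = 0.19921.
|∇z| = √(a²+b²) = 0.21744, so dip δ = arctan(0.21744) = 12.27°.
True thickness = vertical thickness × cos δ = 36.8 × cos 12.27° = 36.0 m.

36.0 m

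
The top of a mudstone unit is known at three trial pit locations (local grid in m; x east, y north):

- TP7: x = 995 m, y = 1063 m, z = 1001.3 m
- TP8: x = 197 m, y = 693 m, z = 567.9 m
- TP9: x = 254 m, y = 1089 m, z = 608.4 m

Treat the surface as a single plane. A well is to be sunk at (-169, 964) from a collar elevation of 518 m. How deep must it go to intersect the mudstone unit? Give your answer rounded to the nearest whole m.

Let the plane be z = a·x + b·y + c.
TP8−TP7: −798a − 370b = −433.4;  TP9−TP7: −741a + 26b = −392.9.
Solving gives a = 0.53114, b = 0.02582.
Then c = 1001.3 − a·995 − b·1063 = 445.37.
At (-169, 964): z_contact = −89.8 + 24.9 + 445.37 = 380.5 m.
Depth below ground = 518 − 380.5 = 137 m.

137 m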